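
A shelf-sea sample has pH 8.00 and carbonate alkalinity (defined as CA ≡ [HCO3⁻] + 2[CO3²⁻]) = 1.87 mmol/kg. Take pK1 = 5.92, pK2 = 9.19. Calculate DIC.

CA = [HCO3⁻] + 2[CO3²⁻] = (α₁ + 2α₂)·DIC
At pH 8.00: [H⁺]/K1 = 10^-2.08 = 0.0083176, K2/[H⁺] = 10^-1.19 = 0.064565
α₁ = 1/(1 + 0.0083176 + 0.064565) = 1/1.0729 = 0.9321; α₂ = α₁·K2/[H⁺] = 0.06018
α₁ + 2α₂ = 1.0524
DIC = CA / (α₁ + 2α₂) = 1.87 / 1.0524 = 1.78 mmol/kg

DIC = 1.78 mmol/kg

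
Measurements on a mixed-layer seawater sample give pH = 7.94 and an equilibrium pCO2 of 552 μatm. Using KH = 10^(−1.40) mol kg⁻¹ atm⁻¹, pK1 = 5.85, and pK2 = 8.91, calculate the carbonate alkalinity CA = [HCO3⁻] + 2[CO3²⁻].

CA = 3.28 mmol/kg

[CO2*] = KH · pCO2 = 10^(−1.40) × 552×10^-6 = 2.198×10^-5 mol/kg
α₀ = 1/(1 + K1/[H⁺] + K1K2/[H⁺]²) = 1/(1 + 10^+2.09 + 10^+1.12) = 0.007288
DIC = [CO2*]/α₀ = 2.198×10^-5 / 0.007288 = 3.015 mmol/kg
CA = (α₁ + 2α₂)·DIC = (0.8966 + 2×0.09608) × 3.015 = 3.28 mmol/kg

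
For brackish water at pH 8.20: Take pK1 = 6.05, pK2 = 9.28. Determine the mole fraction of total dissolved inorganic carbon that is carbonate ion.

α₂ = 0.0763

α₂ = 1 / (1 + [H⁺]/K2 + [H⁺]²/(K1K2)) = 1 / (1 + 10^+1.08 + 10^-1.07)
   = 1 / (1 + 12.023 + 0.085114) = 1/13.108 = 0.07629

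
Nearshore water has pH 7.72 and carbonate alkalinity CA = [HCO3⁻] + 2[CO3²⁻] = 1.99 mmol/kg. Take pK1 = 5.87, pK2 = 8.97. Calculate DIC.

CA = [HCO3⁻] + 2[CO3²⁻] = (α₁ + 2α₂)·DIC
At pH 7.72: [H⁺]/K1 = 10^-1.85 = 0.014125, K2/[H⁺] = 10^-1.25 = 0.056234
α₁ = 1/(1 + 0.014125 + 0.056234) = 1/1.0704 = 0.9343; α₂ = α₁·K2/[H⁺] = 0.05254
α₁ + 2α₂ = 1.0393
DIC = CA / (α₁ + 2α₂) = 1.99 / 1.0393 = 1.91 mmol/kg

DIC = 1.91 mmol/kg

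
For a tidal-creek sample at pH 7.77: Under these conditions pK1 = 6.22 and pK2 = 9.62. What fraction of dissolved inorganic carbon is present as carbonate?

α₂ = 1 / (1 + [H⁺]/K2 + [H⁺]²/(K1K2)) = 1 / (1 + 10^+1.85 + 10^+0.30)
   = 1 / (1 + 70.795 + 1.9953) = 1/73.790 = 0.01355

α₂ = 0.0136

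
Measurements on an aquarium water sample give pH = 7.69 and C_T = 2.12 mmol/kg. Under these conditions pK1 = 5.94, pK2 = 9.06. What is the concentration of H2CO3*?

α₀ = 1 / (1 + K1/[H⁺] + K1K2/[H⁺]²) = 1 / (1 + 10^+1.75 + 10^+0.38)
   = 1 / (1 + 56.234 + 2.3988) = 1/59.633 = 0.01677
[CO2*] = α₀ × DIC = 0.01677 × 2.12 = 0.0356 mmol/kg

[CO2*] = 0.0356 mmol/kg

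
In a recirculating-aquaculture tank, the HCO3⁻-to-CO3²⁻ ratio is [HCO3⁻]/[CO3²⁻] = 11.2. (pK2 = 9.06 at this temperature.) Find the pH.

From K2 = [H⁺][CO3²⁻]/[HCO3⁻]:  pH = pK2 − log₁₀([HCO3⁻]/[CO3²⁻])
log₁₀(11.2) = +1.049
pH = 9.06 − (+1.049) = 8.01

pH = 8.01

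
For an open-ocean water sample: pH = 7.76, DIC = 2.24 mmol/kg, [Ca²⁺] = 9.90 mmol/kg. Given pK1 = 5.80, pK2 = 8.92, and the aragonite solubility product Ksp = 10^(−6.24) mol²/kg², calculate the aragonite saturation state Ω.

Ω = 2.47

α₂ = 1 / (1 + [H⁺]/K2 + [H⁺]²/(K1K2)) = 1 / (1 + 10^+1.16 + 10^-0.80)
   = 1 / (1 + 14.454 + 0.15849) = 1/15.613 = 0.06405
[CO3²⁻] = α₂ × DIC = 0.06405 × 2.24 = 0.1435 mmol/kg
Ksp = 10^(−6.24) = 5.754×10^-7
Ω = [Ca²⁺][CO3²⁻]/Ksp = (9.90×10^-3)(1.435×10^-4) / 5.754×10^-7 = 2.47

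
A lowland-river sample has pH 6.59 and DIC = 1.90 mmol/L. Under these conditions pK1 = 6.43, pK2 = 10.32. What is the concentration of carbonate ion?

[CO3²⁻] = 0.209 μmol/L

α₂ = 1 / (1 + [H⁺]/K2 + [H⁺]²/(K1K2)) = 1 / (1 + 10^+3.73 + 10^+3.57)
   = 1 / (1 + 5370.3 + 3715.4) = 1/9086.7 = 0.0001101
[CO3²⁻] = α₂ × DIC = 0.0001101 × 1.90 = 0.000209 mmol/L = 0.209 μmol/L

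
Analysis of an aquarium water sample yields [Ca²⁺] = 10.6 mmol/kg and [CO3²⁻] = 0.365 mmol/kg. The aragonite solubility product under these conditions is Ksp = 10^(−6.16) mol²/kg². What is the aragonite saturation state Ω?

Ω = 5.59

Ksp = 10^(−6.16) = 6.918×10^-7
Ω = [Ca²⁺][CO3²⁻]/Ksp = (10.6×10^-3)(0.365×10^-3) / 6.918×10^-7 = 5.59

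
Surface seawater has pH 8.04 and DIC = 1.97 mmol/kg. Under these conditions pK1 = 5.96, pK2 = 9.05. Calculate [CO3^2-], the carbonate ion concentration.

[CO3²⁻] = 0.174 mmol/kg

α₂ = 1 / (1 + [H⁺]/K2 + [H⁺]²/(K1K2)) = 1 / (1 + 10^+1.01 + 10^-1.07)
   = 1 / (1 + 10.233 + 0.085114) = 1/11.318 = 0.08835
[CO3²⁻] = α₂ × DIC = 0.08835 × 1.97 = 0.174 mmol/kg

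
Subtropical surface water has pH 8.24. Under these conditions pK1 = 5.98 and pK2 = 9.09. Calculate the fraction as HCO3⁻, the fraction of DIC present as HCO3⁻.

α₁ = 1 / (1 + [H⁺]/K1 + K2/[H⁺]) = 1 / (1 + 10^-2.26 + 10^-0.85)
   = 1 / (1 + 0.0054954 + 0.14125) = 1/1.1467 = 0.8720

α₁ = 0.872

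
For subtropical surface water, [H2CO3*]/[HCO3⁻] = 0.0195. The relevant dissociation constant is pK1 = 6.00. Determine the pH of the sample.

pH = 7.71

From K1 = [H⁺][HCO3⁻]/[H2CO3*]:  pH = pK1 − log₁₀([H2CO3*]/[HCO3⁻])
log₁₀(0.0195) = -1.710
pH = 6.00 − (-1.710) = 7.71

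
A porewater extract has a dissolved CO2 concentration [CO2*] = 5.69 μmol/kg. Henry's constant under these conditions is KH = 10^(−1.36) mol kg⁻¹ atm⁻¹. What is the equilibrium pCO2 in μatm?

KH = 10^(−1.36) = 4.365×10^-2 mol kg⁻¹ atm⁻¹
pCO2 = [CO2*]/KH = 5.69×10^-6 / 4.365×10^-2 = 1.30×10^-4 atm = 130 μatm

pCO2 = 130 μatm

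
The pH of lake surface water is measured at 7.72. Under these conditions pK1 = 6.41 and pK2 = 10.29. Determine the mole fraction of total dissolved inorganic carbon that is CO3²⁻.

α₂ = 0.00256

α₂ = 1 / (1 + [H⁺]/K2 + [H⁺]²/(K1K2)) = 1 / (1 + 10^+2.57 + 10^+1.26)
   = 1 / (1 + 371.54 + 18.197) = 1/390.73 = 0.002559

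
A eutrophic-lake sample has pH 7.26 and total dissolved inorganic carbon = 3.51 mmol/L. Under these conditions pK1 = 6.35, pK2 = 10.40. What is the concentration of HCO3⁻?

α₁ = 1 / (1 + [H⁺]/K1 + K2/[H⁺]) = 1 / (1 + 10^-0.91 + 10^-3.14)
   = 1 / (1 + 0.12303 + 0.00072444) = 1/1.1238 = 0.8899
[HCO3⁻] = α₁ × DIC = 0.8899 × 3.51 = 3.12 mmol/L

[HCO3⁻] = 3.12 mmol/L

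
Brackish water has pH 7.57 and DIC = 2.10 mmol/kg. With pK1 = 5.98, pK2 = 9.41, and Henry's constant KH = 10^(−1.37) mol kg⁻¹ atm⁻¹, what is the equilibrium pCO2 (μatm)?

α₀ = 1 / (1 + K1/[H⁺] + K1K2/[H⁺]²) = 1 / (1 + 10^+1.59 + 10^-0.25)
   = 1 / (1 + 38.905 + 0.56234) = 1/40.467 = 0.02471
[CO2*] = α₀ × DIC = 0.02471 × 2.10 = 0.05189 mmol/kg
pCO2 = [CO2*]/KH = 5.189×10^-5 / 4.266×10^-2 = 1220 μatm

pCO2 = 1220 μatm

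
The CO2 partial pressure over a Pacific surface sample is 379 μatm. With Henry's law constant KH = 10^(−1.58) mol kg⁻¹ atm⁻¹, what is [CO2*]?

[CO2*] = 9.97 μmol/kg

KH = 10^(−1.58) = 2.630×10^-2 mol kg⁻¹ atm⁻¹
[CO2*] = KH · pCO2 = 2.630×10^-2 × 379×10^-6 atm = 9.97×10^-6 mol/kg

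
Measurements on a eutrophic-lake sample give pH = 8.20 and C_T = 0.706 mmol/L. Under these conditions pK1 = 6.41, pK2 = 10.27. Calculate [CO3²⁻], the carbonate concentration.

[CO3²⁻] = 5.86 μmol/L

α₂ = 1 / (1 + [H⁺]/K2 + [H⁺]²/(K1K2)) = 1 / (1 + 10^+2.07 + 10^+0.28)
   = 1 / (1 + 117.49 + 1.9055) = 1/120.40 = 0.008306
[CO3²⁻] = α₂ × DIC = 0.008306 × 0.706 = 0.00586 mmol/L = 5.86 μmol/L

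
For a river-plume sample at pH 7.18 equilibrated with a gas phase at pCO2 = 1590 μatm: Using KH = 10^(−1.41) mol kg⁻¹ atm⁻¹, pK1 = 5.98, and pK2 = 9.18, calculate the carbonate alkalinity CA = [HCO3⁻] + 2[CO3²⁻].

[CO2*] = KH · pCO2 = 10^(−1.41) × 1590×10^-6 = 6.186×10^-5 mol/kg
α₀ = 1/(1 + K1/[H⁺] + K1K2/[H⁺]²) = 1/(1 + 10^+1.20 + 10^-0.80) = 0.05880
DIC = [CO2*]/α₀ = 6.186×10^-5 / 0.05880 = 1.052 mmol/kg
CA = (α₁ + 2α₂)·DIC = (0.9319 + 2×0.009319) × 1.052 = 1.00 mmol/kg

CA = 1.00 mmol/kg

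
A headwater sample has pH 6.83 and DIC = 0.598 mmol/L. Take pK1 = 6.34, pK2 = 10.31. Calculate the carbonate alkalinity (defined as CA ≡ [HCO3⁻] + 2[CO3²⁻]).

CA = 0.452 mmol/L

CA = [HCO3⁻] + 2[CO3²⁻] = (α₁ + 2α₂)·DIC
At pH 6.83: [H⁺]/K1 = 10^-0.49 = 0.32359, K2/[H⁺] = 10^-3.48 = 0.00033113
α₁ = 1/(1 + 0.32359 + 0.00033113) = 1/1.3239 = 0.7553; α₂ = α₁·K2/[H⁺] = 0.0002501
α₁ + 2α₂ = 0.7558
CA = 0.7558 × 0.598 = 0.452 mmol/L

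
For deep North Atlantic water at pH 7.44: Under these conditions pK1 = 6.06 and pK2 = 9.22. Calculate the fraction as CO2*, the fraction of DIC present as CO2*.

α₀ = 1 / (1 + K1/[H⁺] + K1K2/[H⁺]²) = 1 / (1 + 10^+1.38 + 10^-0.40)
   = 1 / (1 + 23.988 + 0.39811) = 1/25.386 = 0.03939

α₀ = 0.0394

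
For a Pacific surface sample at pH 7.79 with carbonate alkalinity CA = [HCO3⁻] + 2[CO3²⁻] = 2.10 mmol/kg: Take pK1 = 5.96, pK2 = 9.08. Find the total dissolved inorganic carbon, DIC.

CA = [HCO3⁻] + 2[CO3²⁻] = (α₁ + 2α₂)·DIC
At pH 7.79: [H⁺]/K1 = 10^-1.83 = 0.014791, K2/[H⁺] = 10^-1.29 = 0.051286
α₁ = 1/(1 + 0.014791 + 0.051286) = 1/1.0661 = 0.9380; α₂ = α₁·K2/[H⁺] = 0.04811
α₁ + 2α₂ = 1.0342
DIC = CA / (α₁ + 2α₂) = 2.10 / 1.0342 = 2.03 mmol/kg

DIC = 2.03 mmol/kg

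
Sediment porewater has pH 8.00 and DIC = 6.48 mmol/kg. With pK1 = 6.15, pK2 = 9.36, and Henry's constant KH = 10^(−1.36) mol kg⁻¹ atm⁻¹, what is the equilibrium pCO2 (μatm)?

α₀ = 1 / (1 + K1/[H⁺] + K1K2/[H⁺]²) = 1 / (1 + 10^+1.85 + 10^+0.49)
   = 1 / (1 + 70.795 + 3.0903) = 1/74.885 = 0.01335
[CO2*] = α₀ × DIC = 0.01335 × 6.48 = 0.08653 mmol/kg
pCO2 = [CO2*]/KH = 8.653×10^-5 / 4.365×10^-2 = 1980 μatm

pCO2 = 1980 μatm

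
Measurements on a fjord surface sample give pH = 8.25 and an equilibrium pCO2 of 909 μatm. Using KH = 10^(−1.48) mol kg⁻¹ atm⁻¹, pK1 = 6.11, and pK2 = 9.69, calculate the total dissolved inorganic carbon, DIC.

DIC = 4.34 mmol/kg

[CO2*] = KH · pCO2 = 10^(−1.48) × 909×10^-6 = 3.010×10^-5 mol/kg
α₀ = 1/(1 + K1/[H⁺] + K1K2/[H⁺]²) = 1/(1 + 10^+2.14 + 10^+0.70) = 0.006942
DIC = [CO2*]/α₀ = 3.010×10^-5 / 0.006942 = 4.34 mmol/kg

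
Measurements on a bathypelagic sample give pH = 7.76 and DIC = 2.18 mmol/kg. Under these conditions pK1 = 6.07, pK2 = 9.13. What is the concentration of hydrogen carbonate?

[HCO3⁻] = 2.05 mmol/kg

α₁ = 1 / (1 + [H⁺]/K1 + K2/[H⁺]) = 1 / (1 + 10^-1.69 + 10^-1.37)
   = 1 / (1 + 0.020417 + 0.042658) = 1/1.0631 = 0.9407
[HCO3⁻] = α₁ × DIC = 0.9407 × 2.18 = 2.05 mmol/kg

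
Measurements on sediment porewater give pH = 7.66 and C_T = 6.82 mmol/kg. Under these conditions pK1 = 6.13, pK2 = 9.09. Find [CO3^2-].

[CO3²⁻] = 0.238 mmol/kg

α₂ = 1 / (1 + [H⁺]/K2 + [H⁺]²/(K1K2)) = 1 / (1 + 10^+1.43 + 10^-0.10)
   = 1 / (1 + 26.915 + 0.79433) = 1/28.710 = 0.03483
[CO3²⁻] = α₂ × DIC = 0.03483 × 6.82 = 0.238 mmol/kg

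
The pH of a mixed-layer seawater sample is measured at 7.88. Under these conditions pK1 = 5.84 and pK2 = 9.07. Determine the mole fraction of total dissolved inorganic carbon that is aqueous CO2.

α₀ = 1 / (1 + K1/[H⁺] + K1K2/[H⁺]²) = 1 / (1 + 10^+2.04 + 10^+0.85)
   = 1 / (1 + 109.65 + 7.0795) = 1/117.73 = 0.008494

α₀ = 0.00849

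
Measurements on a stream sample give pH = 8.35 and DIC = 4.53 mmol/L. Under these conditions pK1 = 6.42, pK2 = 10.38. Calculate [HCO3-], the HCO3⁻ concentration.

[HCO3⁻] = 4.44 mmol/L

α₁ = 1 / (1 + [H⁺]/K1 + K2/[H⁺]) = 1 / (1 + 10^-1.93 + 10^-2.03)
   = 1 / (1 + 0.011749 + 0.0093325) = 1/1.0211 = 0.9794
[HCO3⁻] = α₁ × DIC = 0.9794 × 4.53 = 4.44 mmol/L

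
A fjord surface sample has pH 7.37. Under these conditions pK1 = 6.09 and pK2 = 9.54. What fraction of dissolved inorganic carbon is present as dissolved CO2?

α₀ = 0.0495

α₀ = 1 / (1 + K1/[H⁺] + K1K2/[H⁺]²) = 1 / (1 + 10^+1.28 + 10^-0.89)
   = 1 / (1 + 19.055 + 0.12882) = 1/20.183 = 0.04955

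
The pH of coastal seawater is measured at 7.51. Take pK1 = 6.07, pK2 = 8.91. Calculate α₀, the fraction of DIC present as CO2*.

α₀ = 1 / (1 + K1/[H⁺] + K1K2/[H⁺]²) = 1 / (1 + 10^+1.44 + 10^+0.04)
   = 1 / (1 + 27.542 + 1.0965) = 1/29.639 = 0.03374

α₀ = 0.0337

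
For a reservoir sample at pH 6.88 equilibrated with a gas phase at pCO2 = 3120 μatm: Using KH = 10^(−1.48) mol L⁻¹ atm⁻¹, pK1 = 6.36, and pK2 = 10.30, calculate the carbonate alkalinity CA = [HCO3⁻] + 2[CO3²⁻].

CA = 0.342 mmol/L

[CO2*] = KH · pCO2 = 10^(−1.48) × 3120×10^-6 = 1.033×10^-4 mol/L
α₀ = 1/(1 + K1/[H⁺] + K1K2/[H⁺]²) = 1/(1 + 10^+0.52 + 10^-2.90) = 0.2319
DIC = [CO2*]/α₀ = 1.033×10^-4 / 0.2319 = 0.4455 mmol/L
CA = (α₁ + 2α₂)·DIC = (0.7678 + 2×0.0002919) × 0.4455 = 0.342 mmol/L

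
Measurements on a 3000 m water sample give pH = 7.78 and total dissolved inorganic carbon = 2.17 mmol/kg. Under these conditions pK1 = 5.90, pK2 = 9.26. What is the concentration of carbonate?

α₂ = 1 / (1 + [H⁺]/K2 + [H⁺]²/(K1K2)) = 1 / (1 + 10^+1.48 + 10^-0.40)
   = 1 / (1 + 30.200 + 0.39811) = 1/31.598 = 0.03165
[CO3²⁻] = α₂ × DIC = 0.03165 × 2.17 = 0.0687 mmol/kg

[CO3²⁻] = 0.0687 mmol/kg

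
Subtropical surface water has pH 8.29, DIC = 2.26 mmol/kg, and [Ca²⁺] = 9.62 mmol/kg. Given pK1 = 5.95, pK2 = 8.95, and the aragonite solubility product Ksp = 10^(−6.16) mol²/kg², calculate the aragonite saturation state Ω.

Ω = 5.62

α₂ = 1 / (1 + [H⁺]/K2 + [H⁺]²/(K1K2)) = 1 / (1 + 10^+0.66 + 10^-1.68)
   = 1 / (1 + 4.5709 + 0.020893) = 1/5.5918 = 0.1788
[CO3²⁻] = α₂ × DIC = 0.1788 × 2.26 = 0.4042 mmol/kg
Ksp = 10^(−6.16) = 6.918×10^-7
Ω = [Ca²⁺][CO3²⁻]/Ksp = (9.62×10^-3)(4.042×10^-4) / 6.918×10^-7 = 5.62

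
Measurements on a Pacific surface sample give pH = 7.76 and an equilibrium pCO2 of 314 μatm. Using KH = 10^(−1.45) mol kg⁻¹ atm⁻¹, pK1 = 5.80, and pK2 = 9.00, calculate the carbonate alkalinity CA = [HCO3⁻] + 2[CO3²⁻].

CA = 1.13 mmol/kg

[CO2*] = KH · pCO2 = 10^(−1.45) × 314×10^-6 = 1.114×10^-5 mol/kg
α₀ = 1/(1 + K1/[H⁺] + K1K2/[H⁺]²) = 1/(1 + 10^+1.96 + 10^+0.72) = 0.01026
DIC = [CO2*]/α₀ = 1.114×10^-5 / 0.01026 = 1.086 mmol/kg
CA = (α₁ + 2α₂)·DIC = (0.9359 + 2×0.05385) × 1.086 = 1.13 mmol/kg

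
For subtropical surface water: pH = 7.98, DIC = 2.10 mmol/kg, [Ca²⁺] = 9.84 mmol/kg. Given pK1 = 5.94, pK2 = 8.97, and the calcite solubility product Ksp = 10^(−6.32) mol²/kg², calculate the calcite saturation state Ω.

α₂ = 1 / (1 + [H⁺]/K2 + [H⁺]²/(K1K2)) = 1 / (1 + 10^+0.99 + 10^-1.05)
   = 1 / (1 + 9.7724 + 0.089125) = 1/10.861 = 0.09207
[CO3²⁻] = α₂ × DIC = 0.09207 × 2.10 = 0.1933 mmol/kg
Ksp = 10^(−6.32) = 4.786×10^-7
Ω = [Ca²⁺][CO3²⁻]/Ksp = (9.84×10^-3)(1.933×10^-4) / 4.786×10^-7 = 3.97

Ω = 3.97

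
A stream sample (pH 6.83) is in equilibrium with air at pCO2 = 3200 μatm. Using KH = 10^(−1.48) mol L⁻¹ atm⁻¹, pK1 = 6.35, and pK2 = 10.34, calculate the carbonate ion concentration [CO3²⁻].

[CO2*] = KH · pCO2 = 10^(−1.48) × 3200×10^-6 = 1.060×10^-4 mol/L
α₀ = 1/(1 + K1/[H⁺] + K1K2/[H⁺]²) = 1/(1 + 10^+0.48 + 10^-3.03) = 0.2487
DIC = [CO2*]/α₀ = 1.060×10^-4 / 0.2487 = 0.4261 mmol/L
[CO3²⁻] = α₂·DIC; α₂ = 0.0002321, so [CO3²⁻] = 0.0002321 × 0.4261 = 9.89×10^-5 mmol/L = 0.0989 μmol/L

[CO3²⁻] = 0.0989 μmol/L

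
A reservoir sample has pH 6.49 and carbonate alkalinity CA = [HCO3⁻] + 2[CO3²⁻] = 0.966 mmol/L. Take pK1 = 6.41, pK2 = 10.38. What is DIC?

DIC = 1.77 mmol/L

CA = [HCO3⁻] + 2[CO3²⁻] = (α₁ + 2α₂)·DIC
At pH 6.49: [H⁺]/K1 = 10^-0.08 = 0.83176, K2/[H⁺] = 10^-3.89 = 0.00012882
α₁ = 1/(1 + 0.83176 + 0.00012882) = 1/1.8319 = 0.5459; α₂ = α₁·K2/[H⁺] = 7.032×10^-5
α₁ + 2α₂ = 0.5460
DIC = CA / (α₁ + 2α₂) = 0.966 / 0.5460 = 1.77 mmol/L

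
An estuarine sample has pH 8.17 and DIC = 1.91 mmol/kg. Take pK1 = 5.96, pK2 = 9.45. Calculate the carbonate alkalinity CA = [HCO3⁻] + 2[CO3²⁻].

CA = [HCO3⁻] + 2[CO3²⁻] = (α₁ + 2α₂)·DIC
At pH 8.17: [H⁺]/K1 = 10^-2.21 = 0.0061660, K2/[H⁺] = 10^-1.28 = 0.052481
α₁ = 1/(1 + 0.0061660 + 0.052481) = 1/1.0586 = 0.9446; α₂ = α₁·K2/[H⁺] = 0.04957
α₁ + 2α₂ = 1.0437
CA = 1.0437 × 1.91 = 1.99 mmol/kg

CA = 1.99 mmol/kg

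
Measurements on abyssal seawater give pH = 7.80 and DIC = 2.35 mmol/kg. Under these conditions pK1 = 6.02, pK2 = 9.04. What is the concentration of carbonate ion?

α₂ = 1 / (1 + [H⁺]/K2 + [H⁺]²/(K1K2)) = 1 / (1 + 10^+1.24 + 10^-0.54)
   = 1 / (1 + 17.378 + 0.28840) = 1/18.666 = 0.05357
[CO3²⁻] = α₂ × DIC = 0.05357 × 2.35 = 0.126 mmol/kg

[CO3²⁻] = 0.126 mmol/kg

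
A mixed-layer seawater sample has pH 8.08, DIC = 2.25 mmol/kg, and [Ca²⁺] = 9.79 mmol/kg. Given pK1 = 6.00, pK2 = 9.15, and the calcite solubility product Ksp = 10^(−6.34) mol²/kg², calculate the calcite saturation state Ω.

Ω = 3.75

α₂ = 1 / (1 + [H⁺]/K2 + [H⁺]²/(K1K2)) = 1 / (1 + 10^+1.07 + 10^-1.01)
   = 1 / (1 + 11.749 + 0.097724) = 1/12.847 = 0.07784
[CO3²⁻] = α₂ × DIC = 0.07784 × 2.25 = 0.1751 mmol/kg
Ksp = 10^(−6.34) = 4.571×10^-7
Ω = [Ca²⁺][CO3²⁻]/Ksp = (9.79×10^-3)(1.751×10^-4) / 4.571×10^-7 = 3.75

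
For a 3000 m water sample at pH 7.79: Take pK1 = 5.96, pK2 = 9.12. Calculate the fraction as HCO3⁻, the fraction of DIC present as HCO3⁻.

α₁ = 1 / (1 + [H⁺]/K1 + K2/[H⁺]) = 1 / (1 + 10^-1.83 + 10^-1.33)
   = 1 / (1 + 0.014791 + 0.046774) = 1/1.0616 = 0.9420

α₁ = 0.942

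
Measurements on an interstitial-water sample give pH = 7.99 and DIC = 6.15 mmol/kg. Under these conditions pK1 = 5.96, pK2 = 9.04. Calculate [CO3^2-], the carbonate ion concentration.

[CO3²⁻] = 0.499 mmol/kg

α₂ = 1 / (1 + [H⁺]/K2 + [H⁺]²/(K1K2)) = 1 / (1 + 10^+1.05 + 10^-0.98)
   = 1 / (1 + 11.220 + 0.10471) = 1/12.325 = 0.08114
[CO3²⁻] = α₂ × DIC = 0.08114 × 6.15 = 0.499 mmol/kg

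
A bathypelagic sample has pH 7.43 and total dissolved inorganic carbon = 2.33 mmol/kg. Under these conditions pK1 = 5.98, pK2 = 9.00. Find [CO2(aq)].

α₀ = 1 / (1 + K1/[H⁺] + K1K2/[H⁺]²) = 1 / (1 + 10^+1.45 + 10^-0.12)
   = 1 / (1 + 28.184 + 0.75858) = 1/29.942 = 0.03340
[CO2*] = α₀ × DIC = 0.03340 × 2.33 = 0.0778 mmol/kg

[CO2*] = 0.0778 mmol/kg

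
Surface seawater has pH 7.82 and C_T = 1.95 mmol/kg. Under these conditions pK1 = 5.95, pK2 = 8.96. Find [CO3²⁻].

[CO3²⁻] = 0.130 mmol/kg

α₂ = 1 / (1 + [H⁺]/K2 + [H⁺]²/(K1K2)) = 1 / (1 + 10^+1.14 + 10^-0.73)
   = 1 / (1 + 13.804 + 0.18621) = 1/14.990 = 0.06671
[CO3²⁻] = α₂ × DIC = 0.06671 × 1.95 = 0.130 mmol/kg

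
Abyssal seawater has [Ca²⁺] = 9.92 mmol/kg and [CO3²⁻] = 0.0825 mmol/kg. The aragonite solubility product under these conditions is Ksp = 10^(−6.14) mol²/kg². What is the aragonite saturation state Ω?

Ω = 1.13

Ksp = 10^(−6.14) = 7.244×10^-7
Ω = [Ca²⁺][CO3²⁻]/Ksp = (9.92×10^-3)(0.0825×10^-3) / 7.244×10^-7 = 1.13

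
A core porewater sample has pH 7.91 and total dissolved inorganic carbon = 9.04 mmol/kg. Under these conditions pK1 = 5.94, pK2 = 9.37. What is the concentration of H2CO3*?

α₀ = 1 / (1 + K1/[H⁺] + K1K2/[H⁺]²) = 1 / (1 + 10^+1.97 + 10^+0.51)
   = 1 / (1 + 93.325 + 3.2359) = 1/97.561 = 0.01025
[CO2*] = α₀ × DIC = 0.01025 × 9.04 = 0.0927 mmol/kg

[CO2*] = 0.0927 mmol/kg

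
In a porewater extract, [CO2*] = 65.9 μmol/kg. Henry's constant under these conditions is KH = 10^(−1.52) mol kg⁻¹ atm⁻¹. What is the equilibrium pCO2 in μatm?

KH = 10^(−1.52) = 3.020×10^-2 mol kg⁻¹ atm⁻¹
pCO2 = [CO2*]/KH = 65.9×10^-6 / 3.020×10^-2 = 2.18×10^-3 atm = 2180 μatm

pCO2 = 2180 μatm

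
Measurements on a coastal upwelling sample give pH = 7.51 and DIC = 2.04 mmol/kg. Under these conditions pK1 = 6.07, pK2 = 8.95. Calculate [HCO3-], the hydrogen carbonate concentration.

[HCO3⁻] = 1.90 mmol/kg

α₁ = 1 / (1 + [H⁺]/K1 + K2/[H⁺]) = 1 / (1 + 10^-1.44 + 10^-1.44)
   = 1 / (1 + 0.036308 + 0.036308) = 1/1.0726 = 0.9323
[HCO3⁻] = α₁ × DIC = 0.9323 × 2.04 = 1.90 mmol/kg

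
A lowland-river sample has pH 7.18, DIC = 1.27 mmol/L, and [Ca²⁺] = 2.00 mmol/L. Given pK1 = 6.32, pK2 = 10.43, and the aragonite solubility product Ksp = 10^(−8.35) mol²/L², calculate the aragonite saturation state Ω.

Ω = 0.281

α₂ = 1 / (1 + [H⁺]/K2 + [H⁺]²/(K1K2)) = 1 / (1 + 10^+3.25 + 10^+2.39)
   = 1 / (1 + 1778.3 + 245.47) = 1/2024.8 = 0.0004939
[CO3²⁻] = α₂ × DIC = 0.0004939 × 1.27 = 0.0006272 mmol/L = 0.6272 μmol/L
Ksp = 10^(−8.35) = 4.467×10^-9
Ω = [Ca²⁺][CO3²⁻]/Ksp = (2.00×10^-3)(6.272×10^-7) / 4.467×10^-9 = 0.281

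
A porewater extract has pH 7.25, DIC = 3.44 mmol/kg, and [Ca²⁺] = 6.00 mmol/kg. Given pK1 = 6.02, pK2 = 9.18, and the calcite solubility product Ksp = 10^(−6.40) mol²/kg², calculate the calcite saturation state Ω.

Ω = 0.569

α₂ = 1 / (1 + [H⁺]/K2 + [H⁺]²/(K1K2)) = 1 / (1 + 10^+1.93 + 10^+0.70)
   = 1 / (1 + 85.114 + 5.0119) = 1/91.126 = 0.01097
[CO3²⁻] = α₂ × DIC = 0.01097 × 3.44 = 0.03775 mmol/kg
Ksp = 10^(−6.40) = 3.981×10^-7
Ω = [Ca²⁺][CO3²⁻]/Ksp = (6.00×10^-3)(3.775×10^-5) / 3.981×10^-7 = 0.569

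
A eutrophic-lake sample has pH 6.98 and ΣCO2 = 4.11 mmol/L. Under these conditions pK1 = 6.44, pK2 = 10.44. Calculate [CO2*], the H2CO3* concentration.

[CO2*] = 0.920 mmol/L

α₀ = 1 / (1 + K1/[H⁺] + K1K2/[H⁺]²) = 1 / (1 + 10^+0.54 + 10^-2.92)
   = 1 / (1 + 3.4674 + 0.0012023) = 1/4.4686 = 0.2238
[CO2*] = α₀ × DIC = 0.2238 × 4.11 = 0.920 mmol/L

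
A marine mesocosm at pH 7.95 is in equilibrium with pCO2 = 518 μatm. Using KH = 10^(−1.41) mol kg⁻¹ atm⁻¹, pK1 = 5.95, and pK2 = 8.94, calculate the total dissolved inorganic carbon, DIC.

[CO2*] = KH · pCO2 = 10^(−1.41) × 518×10^-6 = 2.015×10^-5 mol/kg
α₀ = 1/(1 + K1/[H⁺] + K1K2/[H⁺]²) = 1/(1 + 10^+2.00 + 10^+1.01) = 0.008990
DIC = [CO2*]/α₀ = 2.015×10^-5 / 0.008990 = 2.24 mmol/kg

DIC = 2.24 mmol/kg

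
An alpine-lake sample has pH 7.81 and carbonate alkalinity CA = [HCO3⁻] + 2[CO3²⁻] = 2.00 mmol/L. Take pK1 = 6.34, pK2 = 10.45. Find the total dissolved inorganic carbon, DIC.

CA = [HCO3⁻] + 2[CO3²⁻] = (α₁ + 2α₂)·DIC
At pH 7.81: [H⁺]/K1 = 10^-1.47 = 0.033884, K2/[H⁺] = 10^-2.64 = 0.0022909
α₁ = 1/(1 + 0.033884 + 0.0022909) = 1/1.0362 = 0.9651; α₂ = α₁·K2/[H⁺] = 0.002211
α₁ + 2α₂ = 0.9695
DIC = CA / (α₁ + 2α₂) = 2.00 / 0.9695 = 2.06 mmol/L

DIC = 2.06 mmol/L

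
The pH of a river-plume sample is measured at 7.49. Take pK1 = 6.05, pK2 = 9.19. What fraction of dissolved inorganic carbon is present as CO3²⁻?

α₂ = 0.0189

α₂ = 1 / (1 + [H⁺]/K2 + [H⁺]²/(K1K2)) = 1 / (1 + 10^+1.70 + 10^+0.26)
   = 1 / (1 + 50.119 + 1.8197) = 1/52.938 = 0.01889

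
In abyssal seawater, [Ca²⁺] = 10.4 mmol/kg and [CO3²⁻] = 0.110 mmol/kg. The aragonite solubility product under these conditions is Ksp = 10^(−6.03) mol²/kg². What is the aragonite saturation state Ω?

Ksp = 10^(−6.03) = 9.333×10^-7
Ω = [Ca²⁺][CO3²⁻]/Ksp = (10.4×10^-3)(0.110×10^-3) / 9.333×10^-7 = 1.23

Ω = 1.23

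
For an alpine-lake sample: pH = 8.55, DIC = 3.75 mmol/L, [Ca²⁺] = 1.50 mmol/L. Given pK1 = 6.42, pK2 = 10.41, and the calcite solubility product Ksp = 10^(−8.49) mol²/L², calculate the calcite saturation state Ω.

α₂ = 1 / (1 + [H⁺]/K2 + [H⁺]²/(K1K2)) = 1 / (1 + 10^+1.86 + 10^-0.27)
   = 1 / (1 + 72.444 + 0.53703) = 1/73.981 = 0.01352
[CO3²⁻] = α₂ × DIC = 0.01352 × 3.75 = 0.05069 mmol/L
Ksp = 10^(−8.49) = 3.236×10^-9
Ω = [Ca²⁺][CO3²⁻]/Ksp = (1.50×10^-3)(5.069×10^-5) / 3.236×10^-9 = 23.5

Ω = 23.5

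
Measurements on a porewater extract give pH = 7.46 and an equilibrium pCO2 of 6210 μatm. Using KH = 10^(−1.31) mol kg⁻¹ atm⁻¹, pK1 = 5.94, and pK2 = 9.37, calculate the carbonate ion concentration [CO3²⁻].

[CO2*] = KH · pCO2 = 10^(−1.31) × 6210×10^-6 = 3.042×10^-4 mol/kg
α₀ = 1/(1 + K1/[H⁺] + K1K2/[H⁺]²) = 1/(1 + 10^+1.52 + 10^-0.39) = 0.02897
DIC = [CO2*]/α₀ = 3.042×10^-4 / 0.02897 = 10.50 mmol/kg
[CO3²⁻] = α₂·DIC; α₂ = 0.01180, so [CO3²⁻] = 0.01180 × 10.50 = 0.124 mmol/kg

[CO3²⁻] = 0.124 mmol/kg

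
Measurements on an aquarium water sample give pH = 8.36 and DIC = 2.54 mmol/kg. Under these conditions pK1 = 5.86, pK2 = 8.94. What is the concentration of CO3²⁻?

α₂ = 1 / (1 + [H⁺]/K2 + [H⁺]²/(K1K2)) = 1 / (1 + 10^+0.58 + 10^-1.92)
   = 1 / (1 + 3.8019 + 0.012023) = 1/4.8139 = 0.2077
[CO3²⁻] = α₂ × DIC = 0.2077 × 2.54 = 0.528 mmol/kg

[CO3²⁻] = 0.528 mmol/kg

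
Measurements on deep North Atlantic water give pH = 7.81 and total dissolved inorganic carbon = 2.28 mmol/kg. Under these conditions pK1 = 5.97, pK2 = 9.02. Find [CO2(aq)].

α₀ = 1 / (1 + K1/[H⁺] + K1K2/[H⁺]²) = 1 / (1 + 10^+1.84 + 10^+0.63)
   = 1 / (1 + 69.183 + 4.2658) = 1/74.449 = 0.01343
[CO2*] = α₀ × DIC = 0.01343 × 2.28 = 0.0306 mmol/kg

[CO2*] = 0.0306 mmol/kg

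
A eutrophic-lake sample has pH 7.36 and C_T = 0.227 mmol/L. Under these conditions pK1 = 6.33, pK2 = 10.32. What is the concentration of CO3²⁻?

[CO3²⁻] = 0.227 μmol/L

α₂ = 1 / (1 + [H⁺]/K2 + [H⁺]²/(K1K2)) = 1 / (1 + 10^+2.96 + 10^+1.93)
   = 1 / (1 + 912.01 + 85.114) = 1/998.12 = 0.001002
[CO3²⁻] = α₂ × DIC = 0.001002 × 0.227 = 0.000227 mmol/L = 0.227 μmol/L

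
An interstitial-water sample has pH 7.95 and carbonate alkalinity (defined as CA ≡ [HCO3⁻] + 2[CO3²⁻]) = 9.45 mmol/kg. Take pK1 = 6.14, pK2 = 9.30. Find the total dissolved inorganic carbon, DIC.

DIC = 9.20 mmol/kg

CA = [HCO3⁻] + 2[CO3²⁻] = (α₁ + 2α₂)·DIC
At pH 7.95: [H⁺]/K1 = 10^-1.81 = 0.015488, K2/[H⁺] = 10^-1.35 = 0.044668
α₁ = 1/(1 + 0.015488 + 0.044668) = 1/1.0602 = 0.9433; α₂ = α₁·K2/[H⁺] = 0.04213
α₁ + 2α₂ = 1.0275
DIC = CA / (α₁ + 2α₂) = 9.45 / 1.0275 = 9.20 mmol/kg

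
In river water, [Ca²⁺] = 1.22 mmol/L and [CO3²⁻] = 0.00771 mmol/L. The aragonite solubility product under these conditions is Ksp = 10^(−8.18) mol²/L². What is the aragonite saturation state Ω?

Ksp = 10^(−8.18) = 6.607×10^-9
Ω = [Ca²⁺][CO3²⁻]/Ksp = (1.22×10^-3)(0.00771×10^-3) / 6.607×10^-9 = 1.42

Ω = 1.42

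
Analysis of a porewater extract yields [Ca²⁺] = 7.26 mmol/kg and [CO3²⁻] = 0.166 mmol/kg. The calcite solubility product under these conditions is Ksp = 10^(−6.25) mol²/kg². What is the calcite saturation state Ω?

Ω = 2.14

Ksp = 10^(−6.25) = 5.623×10^-7
Ω = [Ca²⁺][CO3²⁻]/Ksp = (7.26×10^-3)(0.166×10^-3) / 5.623×10^-7 = 2.14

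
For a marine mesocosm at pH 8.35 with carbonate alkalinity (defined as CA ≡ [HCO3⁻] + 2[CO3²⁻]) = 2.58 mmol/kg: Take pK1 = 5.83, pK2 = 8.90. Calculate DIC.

DIC = 2.12 mmol/kg

CA = [HCO3⁻] + 2[CO3²⁻] = (α₁ + 2α₂)·DIC
At pH 8.35: [H⁺]/K1 = 10^-2.52 = 0.0030200, K2/[H⁺] = 10^-0.55 = 0.28184
α₁ = 1/(1 + 0.0030200 + 0.28184) = 1/1.2849 = 0.7783; α₂ = α₁·K2/[H⁺] = 0.2194
α₁ + 2α₂ = 1.2170
DIC = CA / (α₁ + 2α₂) = 2.58 / 1.2170 = 2.12 mmol/kg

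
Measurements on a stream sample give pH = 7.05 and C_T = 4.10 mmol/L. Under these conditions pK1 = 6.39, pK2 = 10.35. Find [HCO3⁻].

α₁ = 1 / (1 + [H⁺]/K1 + K2/[H⁺]) = 1 / (1 + 10^-0.66 + 10^-3.30)
   = 1 / (1 + 0.21878 + 0.00050119) = 1/1.2193 = 0.8202
[HCO3⁻] = α₁ × DIC = 0.8202 × 4.10 = 3.36 mmol/L

[HCO3⁻] = 3.36 mmol/L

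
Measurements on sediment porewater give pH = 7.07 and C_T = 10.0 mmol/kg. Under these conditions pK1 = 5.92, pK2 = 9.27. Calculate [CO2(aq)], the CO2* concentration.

α₀ = 1 / (1 + K1/[H⁺] + K1K2/[H⁺]²) = 1 / (1 + 10^+1.15 + 10^-1.05)
   = 1 / (1 + 14.125 + 0.089125) = 1/15.215 = 0.06573
[CO2*] = α₀ × DIC = 0.06573 × 10.0 = 0.657 mmol/kg

[CO2*] = 0.657 mmol/kg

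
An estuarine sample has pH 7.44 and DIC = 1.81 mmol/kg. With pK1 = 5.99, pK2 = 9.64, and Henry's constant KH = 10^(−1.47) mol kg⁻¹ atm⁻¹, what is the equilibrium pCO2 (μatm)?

pCO2 = 1820 μatm

α₀ = 1 / (1 + K1/[H⁺] + K1K2/[H⁺]²) = 1 / (1 + 10^+1.45 + 10^-0.75)
   = 1 / (1 + 28.184 + 0.17783) = 1/29.362 = 0.03406
[CO2*] = α₀ × DIC = 0.03406 × 1.81 = 0.06165 mmol/kg
pCO2 = [CO2*]/KH = 6.165×10^-5 / 3.388×10^-2 = 1820 μatm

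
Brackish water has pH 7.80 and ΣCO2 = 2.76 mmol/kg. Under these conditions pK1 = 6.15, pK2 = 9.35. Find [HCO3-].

[HCO3⁻] = 2.63 mmol/kg

α₁ = 1 / (1 + [H⁺]/K1 + K2/[H⁺]) = 1 / (1 + 10^-1.65 + 10^-1.55)
   = 1 / (1 + 0.022387 + 0.028184) = 1/1.0506 = 0.9519
[HCO3⁻] = α₁ × DIC = 0.9519 × 2.76 = 2.63 mmol/kg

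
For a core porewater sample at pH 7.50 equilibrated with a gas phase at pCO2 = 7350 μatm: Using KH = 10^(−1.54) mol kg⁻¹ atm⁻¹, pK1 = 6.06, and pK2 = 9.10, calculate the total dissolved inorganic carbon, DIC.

[CO2*] = KH · pCO2 = 10^(−1.54) × 7350×10^-6 = 2.120×10^-4 mol/kg
α₀ = 1/(1 + K1/[H⁺] + K1K2/[H⁺]²) = 1/(1 + 10^+1.44 + 10^-0.16) = 0.03421
DIC = [CO2*]/α₀ = 2.120×10^-4 / 0.03421 = 6.20 mmol/kg

DIC = 6.20 mmol/kg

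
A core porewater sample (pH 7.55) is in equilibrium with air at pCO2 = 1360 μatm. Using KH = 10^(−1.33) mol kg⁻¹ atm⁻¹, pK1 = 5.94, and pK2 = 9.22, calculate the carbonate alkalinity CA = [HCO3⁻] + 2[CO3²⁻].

[CO2*] = KH · pCO2 = 10^(−1.33) × 1360×10^-6 = 6.361×10^-5 mol/kg
α₀ = 1/(1 + K1/[H⁺] + K1K2/[H⁺]²) = 1/(1 + 10^+1.61 + 10^-0.06) = 0.02347
DIC = [CO2*]/α₀ = 6.361×10^-5 / 0.02347 = 2.710 mmol/kg
CA = (α₁ + 2α₂)·DIC = (0.9561 + 2×0.02044) × 2.710 = 2.70 mmol/kg

CA = 2.70 mmol/kg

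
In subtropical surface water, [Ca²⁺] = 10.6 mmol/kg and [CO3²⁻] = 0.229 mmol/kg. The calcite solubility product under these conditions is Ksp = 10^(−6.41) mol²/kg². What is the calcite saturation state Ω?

Ksp = 10^(−6.41) = 3.890×10^-7
Ω = [Ca²⁺][CO3²⁻]/Ksp = (10.6×10^-3)(0.229×10^-3) / 3.890×10^-7 = 6.24

Ω = 6.24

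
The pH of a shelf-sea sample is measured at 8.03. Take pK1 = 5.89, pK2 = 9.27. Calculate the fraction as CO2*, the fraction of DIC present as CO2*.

α₀ = 1 / (1 + K1/[H⁺] + K1K2/[H⁺]²) = 1 / (1 + 10^+2.14 + 10^+0.90)
   = 1 / (1 + 138.04 + 7.9433) = 1/146.98 = 0.006804

α₀ = 0.00680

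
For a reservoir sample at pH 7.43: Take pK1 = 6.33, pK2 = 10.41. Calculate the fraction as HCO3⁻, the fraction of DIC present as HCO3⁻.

α₁ = 1 / (1 + [H⁺]/K1 + K2/[H⁺]) = 1 / (1 + 10^-1.10 + 10^-2.98)
   = 1 / (1 + 0.079433 + 0.0010471) = 1/1.0805 = 0.9255

α₁ = 0.926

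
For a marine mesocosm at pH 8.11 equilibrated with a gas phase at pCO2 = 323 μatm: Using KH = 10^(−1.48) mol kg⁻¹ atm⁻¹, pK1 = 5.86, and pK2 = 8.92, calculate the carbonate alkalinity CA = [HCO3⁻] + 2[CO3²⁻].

[CO2*] = KH · pCO2 = 10^(−1.48) × 323×10^-6 = 1.070×10^-5 mol/kg
α₀ = 1/(1 + K1/[H⁺] + K1K2/[H⁺]²) = 1/(1 + 10^+2.25 + 10^+1.44) = 0.004846
DIC = [CO2*]/α₀ = 1.070×10^-5 / 0.004846 = 2.207 mmol/kg
CA = (α₁ + 2α₂)·DIC = (0.8617 + 2×0.1335) × 2.207 = 2.49 mmol/kg

CA = 2.49 mmol/kg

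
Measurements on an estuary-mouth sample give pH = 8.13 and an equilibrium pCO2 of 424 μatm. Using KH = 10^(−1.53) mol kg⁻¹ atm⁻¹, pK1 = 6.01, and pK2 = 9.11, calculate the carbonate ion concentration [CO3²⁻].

[CO3²⁻] = 0.173 mmol/kg

[CO2*] = KH · pCO2 = 10^(−1.53) × 424×10^-6 = 1.251×10^-5 mol/kg
α₀ = 1/(1 + K1/[H⁺] + K1K2/[H⁺]²) = 1/(1 + 10^+2.12 + 10^+1.14) = 0.006820
DIC = [CO2*]/α₀ = 1.251×10^-5 / 0.006820 = 1.835 mmol/kg
[CO3²⁻] = α₂·DIC; α₂ = 0.09414, so [CO3²⁻] = 0.09414 × 1.835 = 0.173 mmol/kg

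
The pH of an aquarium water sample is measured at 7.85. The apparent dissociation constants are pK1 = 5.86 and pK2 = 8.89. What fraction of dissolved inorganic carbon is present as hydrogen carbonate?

α₁ = 1 / (1 + [H⁺]/K1 + K2/[H⁺]) = 1 / (1 + 10^-1.99 + 10^-1.04)
   = 1 / (1 + 0.010233 + 0.091201) = 1/1.1014 = 0.9079

α₁ = 0.908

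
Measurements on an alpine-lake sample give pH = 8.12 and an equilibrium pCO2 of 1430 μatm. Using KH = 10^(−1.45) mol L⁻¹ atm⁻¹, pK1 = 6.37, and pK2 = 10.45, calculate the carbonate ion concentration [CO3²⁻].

[CO3²⁻] = 13.3 μmol/L

[CO2*] = KH · pCO2 = 10^(−1.45) × 1430×10^-6 = 5.074×10^-5 mol/L
α₀ = 1/(1 + K1/[H⁺] + K1K2/[H⁺]²) = 1/(1 + 10^+1.75 + 10^-0.58) = 0.01739
DIC = [CO2*]/α₀ = 5.074×10^-5 / 0.01739 = 2.917 mmol/L
[CO3²⁻] = α₂·DIC; α₂ = 0.004575, so [CO3²⁻] = 0.004575 × 2.917 = 0.0133 mmol/L = 13.3 μmol/L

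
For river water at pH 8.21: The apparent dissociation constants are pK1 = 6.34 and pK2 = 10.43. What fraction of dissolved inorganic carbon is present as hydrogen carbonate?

α₁ = 0.981

α₁ = 1 / (1 + [H⁺]/K1 + K2/[H⁺]) = 1 / (1 + 10^-1.87 + 10^-2.22)
   = 1 / (1 + 0.013490 + 0.0060256) = 1/1.0195 = 0.9809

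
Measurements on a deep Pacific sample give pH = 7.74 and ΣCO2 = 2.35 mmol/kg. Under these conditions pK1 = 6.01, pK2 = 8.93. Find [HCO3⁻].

α₁ = 1 / (1 + [H⁺]/K1 + K2/[H⁺]) = 1 / (1 + 10^-1.73 + 10^-1.19)
   = 1 / (1 + 0.018621 + 0.064565) = 1/1.0832 = 0.9232
[HCO3⁻] = α₁ × DIC = 0.9232 × 2.35 = 2.17 mmol/kg

[HCO3⁻] = 2.17 mmol/kg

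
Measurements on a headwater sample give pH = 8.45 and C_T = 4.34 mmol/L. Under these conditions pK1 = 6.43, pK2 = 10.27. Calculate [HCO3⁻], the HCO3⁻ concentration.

α₁ = 1 / (1 + [H⁺]/K1 + K2/[H⁺]) = 1 / (1 + 10^-2.02 + 10^-1.82)
   = 1 / (1 + 0.0095499 + 0.015136) = 1/1.0247 = 0.9759
[HCO3⁻] = α₁ × DIC = 0.9759 × 4.34 = 4.24 mmol/L

[HCO3⁻] = 4.24 mmol/L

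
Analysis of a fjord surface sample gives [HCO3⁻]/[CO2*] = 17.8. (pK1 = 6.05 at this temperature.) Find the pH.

pH = 7.30

From K1 = [H⁺][HCO3⁻]/[CO2*]:  pH = pK1 + log₁₀([HCO3⁻]/[CO2*])
log₁₀(17.8) = +1.250
pH = 6.05 + (+1.250) = 7.30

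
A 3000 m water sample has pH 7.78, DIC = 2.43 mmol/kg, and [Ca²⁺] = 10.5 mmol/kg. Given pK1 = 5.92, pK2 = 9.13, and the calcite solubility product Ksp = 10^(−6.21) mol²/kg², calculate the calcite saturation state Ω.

Ω = 1.75

α₂ = 1 / (1 + [H⁺]/K2 + [H⁺]²/(K1K2)) = 1 / (1 + 10^+1.35 + 10^-0.51)
   = 1 / (1 + 22.387 + 0.30903) = 1/23.696 = 0.04220
[CO3²⁻] = α₂ × DIC = 0.04220 × 2.43 = 0.1025 mmol/kg
Ksp = 10^(−6.21) = 6.166×10^-7
Ω = [Ca²⁺][CO3²⁻]/Ksp = (10.5×10^-3)(1.025×10^-4) / 6.166×10^-7 = 1.75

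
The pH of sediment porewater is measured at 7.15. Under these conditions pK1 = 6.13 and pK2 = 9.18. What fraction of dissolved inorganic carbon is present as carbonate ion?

α₂ = 1 / (1 + [H⁺]/K2 + [H⁺]²/(K1K2)) = 1 / (1 + 10^+2.03 + 10^+1.01)
   = 1 / (1 + 107.15 + 10.233) = 1/118.38 = 0.008447

α₂ = 0.00845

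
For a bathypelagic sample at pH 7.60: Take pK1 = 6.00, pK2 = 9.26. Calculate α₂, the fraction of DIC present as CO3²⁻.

α₂ = 1 / (1 + [H⁺]/K2 + [H⁺]²/(K1K2)) = 1 / (1 + 10^+1.66 + 10^+0.06)
   = 1 / (1 + 45.709 + 1.1482) = 1/47.857 = 0.02090

α₂ = 0.0209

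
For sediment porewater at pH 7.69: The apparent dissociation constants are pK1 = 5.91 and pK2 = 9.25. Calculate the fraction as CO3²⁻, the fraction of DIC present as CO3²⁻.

α₂ = 1 / (1 + [H⁺]/K2 + [H⁺]²/(K1K2)) = 1 / (1 + 10^+1.56 + 10^-0.22)
   = 1 / (1 + 36.308 + 0.60256) = 1/37.910 = 0.02638

α₂ = 0.0264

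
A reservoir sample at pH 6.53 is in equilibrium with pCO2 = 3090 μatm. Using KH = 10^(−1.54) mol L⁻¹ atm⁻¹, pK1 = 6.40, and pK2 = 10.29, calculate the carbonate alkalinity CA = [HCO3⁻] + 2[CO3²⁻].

[CO2*] = KH · pCO2 = 10^(−1.54) × 3090×10^-6 = 8.912×10^-5 mol/L
α₀ = 1/(1 + K1/[H⁺] + K1K2/[H⁺]²) = 1/(1 + 10^+0.13 + 10^-3.63) = 0.4257
DIC = [CO2*]/α₀ = 8.912×10^-5 / 0.4257 = 0.2094 mmol/L
CA = (α₁ + 2α₂)·DIC = (0.5742 + 2×9.979×10^-5) × 0.2094 = 0.120 mmol/L

CA = 0.120 mmol/L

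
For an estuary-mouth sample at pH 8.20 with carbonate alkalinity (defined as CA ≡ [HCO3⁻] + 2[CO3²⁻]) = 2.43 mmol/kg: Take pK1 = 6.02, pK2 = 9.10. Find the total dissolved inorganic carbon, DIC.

DIC = 2.20 mmol/kg

CA = [HCO3⁻] + 2[CO3²⁻] = (α₁ + 2α₂)·DIC
At pH 8.20: [H⁺]/K1 = 10^-2.18 = 0.0066069, K2/[H⁺] = 10^-0.90 = 0.12589
α₁ = 1/(1 + 0.0066069 + 0.12589) = 1/1.1325 = 0.8830; α₂ = α₁·K2/[H⁺] = 0.1112
α₁ + 2α₂ = 1.1053
DIC = CA / (α₁ + 2α₂) = 2.43 / 1.1053 = 2.20 mmol/kg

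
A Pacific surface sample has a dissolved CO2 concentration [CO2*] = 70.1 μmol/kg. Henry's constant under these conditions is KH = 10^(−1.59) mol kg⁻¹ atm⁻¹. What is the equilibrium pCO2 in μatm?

KH = 10^(−1.59) = 2.570×10^-2 mol kg⁻¹ atm⁻¹
pCO2 = [CO2*]/KH = 70.1×10^-6 / 2.570×10^-2 = 2.73×10^-3 atm = 2730 μatm

pCO2 = 2730 μatm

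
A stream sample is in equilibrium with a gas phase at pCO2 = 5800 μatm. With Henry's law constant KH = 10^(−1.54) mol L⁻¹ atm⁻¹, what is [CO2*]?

[CO2*] = 167 μmol/L

KH = 10^(−1.54) = 2.884×10^-2 mol L⁻¹ atm⁻¹
[CO2*] = KH · pCO2 = 2.884×10^-2 × 5800×10^-6 atm = 1.67×10^-4 mol/L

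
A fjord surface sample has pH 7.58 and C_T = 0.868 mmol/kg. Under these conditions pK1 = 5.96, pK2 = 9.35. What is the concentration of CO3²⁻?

[CO3²⁻] = 14.2 μmol/kg

α₂ = 1 / (1 + [H⁺]/K2 + [H⁺]²/(K1K2)) = 1 / (1 + 10^+1.77 + 10^+0.15)
   = 1 / (1 + 58.884 + 1.4125) = 1/61.297 = 0.01631
[CO3²⁻] = α₂ × DIC = 0.01631 × 0.868 = 0.0142 mmol/kg = 14.2 μmol/kg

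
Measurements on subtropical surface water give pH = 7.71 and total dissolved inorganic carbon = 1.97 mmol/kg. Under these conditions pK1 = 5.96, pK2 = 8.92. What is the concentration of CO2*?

[CO2*] = 0.0325 mmol/kg

α₀ = 1 / (1 + K1/[H⁺] + K1K2/[H⁺]²) = 1 / (1 + 10^+1.75 + 10^+0.54)
   = 1 / (1 + 56.234 + 3.4674) = 1/60.702 = 0.01647
[CO2*] = α₀ × DIC = 0.01647 × 1.97 = 0.0325 mmol/kg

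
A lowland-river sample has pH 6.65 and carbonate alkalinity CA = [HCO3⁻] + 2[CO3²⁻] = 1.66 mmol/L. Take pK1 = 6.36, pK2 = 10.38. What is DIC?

DIC = 2.51 mmol/L

CA = [HCO3⁻] + 2[CO3²⁻] = (α₁ + 2α₂)·DIC
At pH 6.65: [H⁺]/K1 = 10^-0.29 = 0.51286, K2/[H⁺] = 10^-3.73 = 0.00018621
α₁ = 1/(1 + 0.51286 + 0.00018621) = 1/1.5130 = 0.6609; α₂ = α₁·K2/[H⁺] = 0.0001231
α₁ + 2α₂ = 0.6612
DIC = CA / (α₁ + 2α₂) = 1.66 / 0.6612 = 2.51 mmol/L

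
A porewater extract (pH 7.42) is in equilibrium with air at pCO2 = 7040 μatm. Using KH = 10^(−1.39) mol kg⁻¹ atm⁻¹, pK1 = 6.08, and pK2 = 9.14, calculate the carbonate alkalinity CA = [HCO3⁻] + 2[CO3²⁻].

CA = 6.51 mmol/kg

[CO2*] = KH · pCO2 = 10^(−1.39) × 7040×10^-6 = 2.868×10^-4 mol/kg
α₀ = 1/(1 + K1/[H⁺] + K1K2/[H⁺]²) = 1/(1 + 10^+1.34 + 10^-0.38) = 0.04293
DIC = [CO2*]/α₀ = 2.868×10^-4 / 0.04293 = 6.681 mmol/kg
CA = (α₁ + 2α₂)·DIC = (0.9392 + 2×0.01790) × 6.681 = 6.51 mmol/kg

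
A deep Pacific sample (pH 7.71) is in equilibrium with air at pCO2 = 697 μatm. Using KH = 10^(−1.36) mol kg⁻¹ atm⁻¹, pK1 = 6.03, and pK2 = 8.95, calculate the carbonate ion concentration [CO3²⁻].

[CO2*] = KH · pCO2 = 10^(−1.36) × 697×10^-6 = 3.043×10^-5 mol/kg
α₀ = 1/(1 + K1/[H⁺] + K1K2/[H⁺]²) = 1/(1 + 10^+1.68 + 10^+0.44) = 0.01937
DIC = [CO2*]/α₀ = 3.043×10^-5 / 0.01937 = 1.570 mmol/kg
[CO3²⁻] = α₂·DIC; α₂ = 0.05336, so [CO3²⁻] = 0.05336 × 1.570 = 0.0838 mmol/kg

[CO3²⁻] = 0.0838 mmol/kg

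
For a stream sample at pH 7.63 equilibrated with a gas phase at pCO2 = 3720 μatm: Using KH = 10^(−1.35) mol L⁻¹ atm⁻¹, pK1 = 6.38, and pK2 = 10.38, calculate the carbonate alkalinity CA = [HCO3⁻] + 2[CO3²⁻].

[CO2*] = KH · pCO2 = 10^(−1.35) × 3720×10^-6 = 1.662×10^-4 mol/L
α₀ = 1/(1 + K1/[H⁺] + K1K2/[H⁺]²) = 1/(1 + 10^+1.25 + 10^-1.50) = 0.05315
DIC = [CO2*]/α₀ = 1.662×10^-4 / 0.05315 = 3.126 mmol/L
CA = (α₁ + 2α₂)·DIC = (0.9452 + 2×0.001681) × 3.126 = 2.97 mmol/L

CA = 2.97 mmol/L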